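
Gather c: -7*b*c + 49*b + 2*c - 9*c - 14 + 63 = 49*b + c*(-7*b - 7) + 49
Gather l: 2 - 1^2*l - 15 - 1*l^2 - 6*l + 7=-l^2 - 7*l - 6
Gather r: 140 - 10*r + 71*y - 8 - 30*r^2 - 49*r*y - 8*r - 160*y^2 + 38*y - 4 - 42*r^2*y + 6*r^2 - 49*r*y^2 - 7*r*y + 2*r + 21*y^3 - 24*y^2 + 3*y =r^2*(-42*y - 24) + r*(-49*y^2 - 56*y - 16) + 21*y^3 - 184*y^2 + 112*y + 128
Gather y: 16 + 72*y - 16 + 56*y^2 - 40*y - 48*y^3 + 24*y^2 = -48*y^3 + 80*y^2 + 32*y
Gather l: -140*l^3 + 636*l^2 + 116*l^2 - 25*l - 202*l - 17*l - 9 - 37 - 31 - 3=-140*l^3 + 752*l^2 - 244*l - 80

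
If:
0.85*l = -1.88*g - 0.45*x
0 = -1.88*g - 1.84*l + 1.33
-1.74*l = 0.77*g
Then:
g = 1.25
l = -0.55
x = -4.17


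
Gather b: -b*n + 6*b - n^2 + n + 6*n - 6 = b*(6 - n) - n^2 + 7*n - 6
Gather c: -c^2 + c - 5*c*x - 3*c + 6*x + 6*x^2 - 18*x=-c^2 + c*(-5*x - 2) + 6*x^2 - 12*x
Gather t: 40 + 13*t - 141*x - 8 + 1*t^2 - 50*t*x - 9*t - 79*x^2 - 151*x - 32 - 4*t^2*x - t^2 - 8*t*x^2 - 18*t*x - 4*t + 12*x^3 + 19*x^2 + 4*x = -4*t^2*x + t*(-8*x^2 - 68*x) + 12*x^3 - 60*x^2 - 288*x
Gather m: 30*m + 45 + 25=30*m + 70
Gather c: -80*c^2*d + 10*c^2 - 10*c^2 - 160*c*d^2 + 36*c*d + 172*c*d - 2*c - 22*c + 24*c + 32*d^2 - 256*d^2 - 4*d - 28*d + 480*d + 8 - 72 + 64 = -80*c^2*d + c*(-160*d^2 + 208*d) - 224*d^2 + 448*d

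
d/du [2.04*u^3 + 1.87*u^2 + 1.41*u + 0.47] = 6.12*u^2 + 3.74*u + 1.41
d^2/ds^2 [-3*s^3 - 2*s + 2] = -18*s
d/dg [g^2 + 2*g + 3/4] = 2*g + 2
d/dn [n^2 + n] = 2*n + 1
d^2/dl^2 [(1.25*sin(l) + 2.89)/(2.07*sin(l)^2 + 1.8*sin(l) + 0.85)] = (-5.35612499999999*sin(l)^5 - 44.875944*sin(l)^4 - 8.39591999999999*sin(l)^3 + 87.188886*sin(l)^2 + 54.931165*sin(l) + 4.73228999999999)/(2.07*sin(l)^2 + 1.8*sin(l) + 0.85)^3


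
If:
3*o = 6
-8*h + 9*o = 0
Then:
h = 9/4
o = 2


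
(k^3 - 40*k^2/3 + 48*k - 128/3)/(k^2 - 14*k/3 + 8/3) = (3*k^2 - 28*k + 32)/(3*k - 2)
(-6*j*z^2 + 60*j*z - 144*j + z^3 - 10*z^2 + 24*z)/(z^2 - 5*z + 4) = (-6*j*z + 36*j + z^2 - 6*z)/(z - 1)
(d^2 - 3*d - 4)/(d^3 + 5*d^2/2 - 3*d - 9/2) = 2*(d - 4)/(2*d^2 + 3*d - 9)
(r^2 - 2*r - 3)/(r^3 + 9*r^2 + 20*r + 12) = (r - 3)/(r^2 + 8*r + 12)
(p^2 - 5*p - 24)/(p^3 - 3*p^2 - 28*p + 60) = (p^2 - 5*p - 24)/(p^3 - 3*p^2 - 28*p + 60)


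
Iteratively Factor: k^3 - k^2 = (k)*(k^2 - k) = k^2*(k - 1)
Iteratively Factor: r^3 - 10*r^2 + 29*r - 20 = (r - 5)*(r^2 - 5*r + 4) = (r - 5)*(r - 4)*(r - 1)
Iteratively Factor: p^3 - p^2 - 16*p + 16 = (p + 4)*(p^2 - 5*p + 4) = (p - 4)*(p + 4)*(p - 1)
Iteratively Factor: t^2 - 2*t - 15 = (t - 5)*(t + 3)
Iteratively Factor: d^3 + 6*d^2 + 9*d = (d)*(d^2 + 6*d + 9) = d*(d + 3)*(d + 3)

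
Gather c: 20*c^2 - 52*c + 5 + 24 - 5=20*c^2 - 52*c + 24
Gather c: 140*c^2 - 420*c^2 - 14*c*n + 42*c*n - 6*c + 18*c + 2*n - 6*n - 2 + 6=-280*c^2 + c*(28*n + 12) - 4*n + 4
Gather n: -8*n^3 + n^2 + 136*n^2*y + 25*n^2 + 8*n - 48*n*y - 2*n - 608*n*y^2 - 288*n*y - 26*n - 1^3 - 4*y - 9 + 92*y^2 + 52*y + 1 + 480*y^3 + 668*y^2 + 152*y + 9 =-8*n^3 + n^2*(136*y + 26) + n*(-608*y^2 - 336*y - 20) + 480*y^3 + 760*y^2 + 200*y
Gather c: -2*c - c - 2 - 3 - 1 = -3*c - 6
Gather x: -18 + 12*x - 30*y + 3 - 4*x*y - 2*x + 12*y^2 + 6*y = x*(10 - 4*y) + 12*y^2 - 24*y - 15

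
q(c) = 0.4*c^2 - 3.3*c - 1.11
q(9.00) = 1.59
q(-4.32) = 20.61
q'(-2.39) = -5.21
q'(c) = 0.8*c - 3.3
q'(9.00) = 3.90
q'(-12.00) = -12.90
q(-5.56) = 29.60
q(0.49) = -2.63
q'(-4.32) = -6.76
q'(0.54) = -2.87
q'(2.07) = -1.64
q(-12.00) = 96.09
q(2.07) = -6.23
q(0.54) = -2.78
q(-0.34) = 0.06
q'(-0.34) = -3.57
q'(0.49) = -2.91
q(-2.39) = 9.06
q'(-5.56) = -7.75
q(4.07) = -7.92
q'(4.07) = -0.04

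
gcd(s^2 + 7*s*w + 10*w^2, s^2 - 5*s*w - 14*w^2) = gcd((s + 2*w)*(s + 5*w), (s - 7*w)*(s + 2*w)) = s + 2*w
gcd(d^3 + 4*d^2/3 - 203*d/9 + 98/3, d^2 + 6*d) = d + 6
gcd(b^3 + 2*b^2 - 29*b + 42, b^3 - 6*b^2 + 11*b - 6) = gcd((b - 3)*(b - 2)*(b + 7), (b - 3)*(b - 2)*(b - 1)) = b^2 - 5*b + 6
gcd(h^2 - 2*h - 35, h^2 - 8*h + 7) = h - 7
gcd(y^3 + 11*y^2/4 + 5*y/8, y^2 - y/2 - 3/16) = y + 1/4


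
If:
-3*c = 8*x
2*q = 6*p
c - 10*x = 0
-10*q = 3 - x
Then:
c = 0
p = -1/10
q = -3/10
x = 0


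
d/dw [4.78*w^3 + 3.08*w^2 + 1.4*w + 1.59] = 14.34*w^2 + 6.16*w + 1.4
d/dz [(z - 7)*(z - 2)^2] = (z - 2)*(3*z - 16)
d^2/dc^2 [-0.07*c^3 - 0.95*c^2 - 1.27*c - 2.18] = -0.42*c - 1.9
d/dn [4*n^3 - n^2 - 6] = 2*n*(6*n - 1)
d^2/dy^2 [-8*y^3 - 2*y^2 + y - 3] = -48*y - 4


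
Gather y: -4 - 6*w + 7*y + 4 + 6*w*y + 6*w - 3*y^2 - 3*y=-3*y^2 + y*(6*w + 4)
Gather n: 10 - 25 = -15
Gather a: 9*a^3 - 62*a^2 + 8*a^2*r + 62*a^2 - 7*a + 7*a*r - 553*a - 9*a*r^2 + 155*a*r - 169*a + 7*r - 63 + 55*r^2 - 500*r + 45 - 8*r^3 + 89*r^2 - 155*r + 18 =9*a^3 + 8*a^2*r + a*(-9*r^2 + 162*r - 729) - 8*r^3 + 144*r^2 - 648*r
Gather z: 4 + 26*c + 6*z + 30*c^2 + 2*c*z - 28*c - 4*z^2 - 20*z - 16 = 30*c^2 - 2*c - 4*z^2 + z*(2*c - 14) - 12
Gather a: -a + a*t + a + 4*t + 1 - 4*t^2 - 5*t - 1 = a*t - 4*t^2 - t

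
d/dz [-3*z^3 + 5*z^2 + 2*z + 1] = -9*z^2 + 10*z + 2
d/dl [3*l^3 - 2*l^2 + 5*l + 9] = 9*l^2 - 4*l + 5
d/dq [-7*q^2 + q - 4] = 1 - 14*q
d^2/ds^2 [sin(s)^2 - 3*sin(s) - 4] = 3*sin(s) + 2*cos(2*s)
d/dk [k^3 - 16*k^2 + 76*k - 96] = 3*k^2 - 32*k + 76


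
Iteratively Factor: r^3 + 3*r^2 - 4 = (r + 2)*(r^2 + r - 2) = (r + 2)^2*(r - 1)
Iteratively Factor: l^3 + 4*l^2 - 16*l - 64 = (l + 4)*(l^2 - 16) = (l - 4)*(l + 4)*(l + 4)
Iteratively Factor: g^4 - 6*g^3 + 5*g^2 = (g)*(g^3 - 6*g^2 + 5*g) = g*(g - 1)*(g^2 - 5*g) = g^2*(g - 1)*(g - 5)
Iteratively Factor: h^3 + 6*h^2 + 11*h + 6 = (h + 2)*(h^2 + 4*h + 3) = (h + 1)*(h + 2)*(h + 3)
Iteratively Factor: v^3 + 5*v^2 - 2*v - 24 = (v - 2)*(v^2 + 7*v + 12) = (v - 2)*(v + 4)*(v + 3)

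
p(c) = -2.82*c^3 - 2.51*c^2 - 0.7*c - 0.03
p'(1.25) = -20.19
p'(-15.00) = -1828.90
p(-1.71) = 7.93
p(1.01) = -6.20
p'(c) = -8.46*c^2 - 5.02*c - 0.7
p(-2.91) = 50.24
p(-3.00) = 55.62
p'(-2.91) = -57.73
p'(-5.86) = -261.80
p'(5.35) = -269.70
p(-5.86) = 485.35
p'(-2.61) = -45.23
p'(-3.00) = -61.78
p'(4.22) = -172.54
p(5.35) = -507.45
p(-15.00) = 8963.22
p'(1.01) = -14.40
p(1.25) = -10.33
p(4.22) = -259.61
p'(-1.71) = -16.85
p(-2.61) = 34.84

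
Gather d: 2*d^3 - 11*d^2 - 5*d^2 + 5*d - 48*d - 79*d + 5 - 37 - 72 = 2*d^3 - 16*d^2 - 122*d - 104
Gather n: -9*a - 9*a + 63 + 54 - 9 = 108 - 18*a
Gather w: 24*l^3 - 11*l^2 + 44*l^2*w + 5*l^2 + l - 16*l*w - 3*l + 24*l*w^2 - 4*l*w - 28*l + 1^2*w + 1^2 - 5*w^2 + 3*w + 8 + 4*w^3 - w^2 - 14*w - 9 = 24*l^3 - 6*l^2 - 30*l + 4*w^3 + w^2*(24*l - 6) + w*(44*l^2 - 20*l - 10)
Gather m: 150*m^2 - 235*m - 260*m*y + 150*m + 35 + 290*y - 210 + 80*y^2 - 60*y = 150*m^2 + m*(-260*y - 85) + 80*y^2 + 230*y - 175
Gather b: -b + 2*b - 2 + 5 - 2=b + 1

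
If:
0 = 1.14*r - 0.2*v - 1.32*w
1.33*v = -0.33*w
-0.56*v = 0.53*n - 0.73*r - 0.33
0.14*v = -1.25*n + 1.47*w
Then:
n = -1.26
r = -1.17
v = 0.26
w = -1.05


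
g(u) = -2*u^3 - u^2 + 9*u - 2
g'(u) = -6*u^2 - 2*u + 9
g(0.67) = 2.98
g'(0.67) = 4.97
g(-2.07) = -7.18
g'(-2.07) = -12.57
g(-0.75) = -8.47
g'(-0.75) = 7.12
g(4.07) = -116.77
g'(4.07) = -98.53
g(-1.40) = -11.07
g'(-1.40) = 0.04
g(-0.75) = -8.47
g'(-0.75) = 7.12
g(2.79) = -28.11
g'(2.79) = -43.28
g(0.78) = 3.46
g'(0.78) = 3.79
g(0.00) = -2.00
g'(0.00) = 9.00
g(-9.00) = 1294.00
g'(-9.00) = -459.00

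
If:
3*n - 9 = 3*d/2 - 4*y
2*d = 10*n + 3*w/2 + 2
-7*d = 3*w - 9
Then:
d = 73 - 80*y/3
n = 79/2 - 44*y/3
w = 560*y/9 - 502/3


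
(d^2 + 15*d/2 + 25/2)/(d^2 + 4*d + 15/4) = 2*(d + 5)/(2*d + 3)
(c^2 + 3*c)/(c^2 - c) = (c + 3)/(c - 1)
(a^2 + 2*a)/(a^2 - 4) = a/(a - 2)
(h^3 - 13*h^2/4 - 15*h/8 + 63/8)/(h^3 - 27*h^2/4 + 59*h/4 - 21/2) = (h + 3/2)/(h - 2)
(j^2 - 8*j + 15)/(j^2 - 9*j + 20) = (j - 3)/(j - 4)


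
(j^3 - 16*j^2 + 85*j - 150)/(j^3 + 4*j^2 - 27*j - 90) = (j^2 - 11*j + 30)/(j^2 + 9*j + 18)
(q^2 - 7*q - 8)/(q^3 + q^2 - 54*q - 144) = (q + 1)/(q^2 + 9*q + 18)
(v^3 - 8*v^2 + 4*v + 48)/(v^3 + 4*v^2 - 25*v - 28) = (v^2 - 4*v - 12)/(v^2 + 8*v + 7)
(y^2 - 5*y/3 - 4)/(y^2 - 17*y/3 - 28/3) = (y - 3)/(y - 7)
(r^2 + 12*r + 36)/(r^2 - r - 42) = (r + 6)/(r - 7)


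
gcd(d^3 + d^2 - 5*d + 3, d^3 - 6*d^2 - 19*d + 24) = d^2 + 2*d - 3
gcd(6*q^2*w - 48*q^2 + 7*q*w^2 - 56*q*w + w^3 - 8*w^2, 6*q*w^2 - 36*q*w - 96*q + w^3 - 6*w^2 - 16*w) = 6*q*w - 48*q + w^2 - 8*w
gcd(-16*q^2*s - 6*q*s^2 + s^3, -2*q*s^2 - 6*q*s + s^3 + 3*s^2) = s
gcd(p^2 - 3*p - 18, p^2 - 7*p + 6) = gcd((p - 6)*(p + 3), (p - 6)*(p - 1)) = p - 6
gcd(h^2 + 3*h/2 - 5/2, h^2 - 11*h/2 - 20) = h + 5/2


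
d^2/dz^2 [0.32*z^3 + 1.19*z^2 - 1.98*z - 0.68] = 1.92*z + 2.38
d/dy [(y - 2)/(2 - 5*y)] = -8/(5*y - 2)^2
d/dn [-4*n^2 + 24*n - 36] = 24 - 8*n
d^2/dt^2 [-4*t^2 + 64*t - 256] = -8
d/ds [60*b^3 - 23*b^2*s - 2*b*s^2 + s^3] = -23*b^2 - 4*b*s + 3*s^2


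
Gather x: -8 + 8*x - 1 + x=9*x - 9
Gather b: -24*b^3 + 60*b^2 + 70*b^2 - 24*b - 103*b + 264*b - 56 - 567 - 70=-24*b^3 + 130*b^2 + 137*b - 693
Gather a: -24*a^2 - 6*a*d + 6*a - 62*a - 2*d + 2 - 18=-24*a^2 + a*(-6*d - 56) - 2*d - 16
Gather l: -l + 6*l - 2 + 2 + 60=5*l + 60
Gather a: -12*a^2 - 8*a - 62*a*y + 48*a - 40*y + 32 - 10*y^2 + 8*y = -12*a^2 + a*(40 - 62*y) - 10*y^2 - 32*y + 32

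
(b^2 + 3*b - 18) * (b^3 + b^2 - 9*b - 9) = b^5 + 4*b^4 - 24*b^3 - 54*b^2 + 135*b + 162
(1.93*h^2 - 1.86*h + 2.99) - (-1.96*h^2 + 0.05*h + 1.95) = 3.89*h^2 - 1.91*h + 1.04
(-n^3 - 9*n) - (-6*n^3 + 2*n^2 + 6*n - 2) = 5*n^3 - 2*n^2 - 15*n + 2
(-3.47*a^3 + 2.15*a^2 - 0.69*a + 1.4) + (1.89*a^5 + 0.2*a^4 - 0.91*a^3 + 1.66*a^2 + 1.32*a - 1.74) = 1.89*a^5 + 0.2*a^4 - 4.38*a^3 + 3.81*a^2 + 0.63*a - 0.34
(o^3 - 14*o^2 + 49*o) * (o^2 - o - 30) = o^5 - 15*o^4 + 33*o^3 + 371*o^2 - 1470*o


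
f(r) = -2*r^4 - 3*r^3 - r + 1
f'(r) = -8*r^3 - 9*r^2 - 1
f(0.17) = 0.81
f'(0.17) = -1.30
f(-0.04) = 1.04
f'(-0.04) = -1.01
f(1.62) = -27.15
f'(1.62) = -58.63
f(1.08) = -6.58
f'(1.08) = -21.58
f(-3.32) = -128.88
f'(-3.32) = 192.55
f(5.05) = -1691.17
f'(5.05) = -1260.82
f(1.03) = -5.56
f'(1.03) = -19.29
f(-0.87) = 2.70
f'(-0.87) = -2.54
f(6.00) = -3245.00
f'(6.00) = -2053.00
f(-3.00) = -77.00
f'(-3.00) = 134.00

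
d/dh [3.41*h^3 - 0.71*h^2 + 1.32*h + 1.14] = 10.23*h^2 - 1.42*h + 1.32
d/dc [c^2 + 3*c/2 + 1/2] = 2*c + 3/2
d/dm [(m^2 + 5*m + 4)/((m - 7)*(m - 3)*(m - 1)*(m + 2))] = 2*(-m^5 - 3*m^4 + 37*m^3 + 52*m^2 - 78*m - 187)/(m^8 - 18*m^7 + 99*m^6 - 80*m^5 - 741*m^4 + 1494*m^3 + 925*m^2 - 3444*m + 1764)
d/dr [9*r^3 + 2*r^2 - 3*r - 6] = 27*r^2 + 4*r - 3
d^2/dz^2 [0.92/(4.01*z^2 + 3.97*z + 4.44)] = (-29.587384*z^2 - 29.292248*z + 0.92*(8.02*z + 3.97)*(16.04*z + 7.94) - 32.760096)/(4.01*z^2 + 3.97*z + 4.44)^3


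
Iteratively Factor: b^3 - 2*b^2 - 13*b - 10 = (b + 1)*(b^2 - 3*b - 10) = (b + 1)*(b + 2)*(b - 5)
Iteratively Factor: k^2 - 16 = (k + 4)*(k - 4)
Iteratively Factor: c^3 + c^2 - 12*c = (c)*(c^2 + c - 12) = c*(c - 3)*(c + 4)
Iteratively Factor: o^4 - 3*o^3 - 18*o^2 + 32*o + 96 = (o + 2)*(o^3 - 5*o^2 - 8*o + 48) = (o + 2)*(o + 3)*(o^2 - 8*o + 16) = (o - 4)*(o + 2)*(o + 3)*(o - 4)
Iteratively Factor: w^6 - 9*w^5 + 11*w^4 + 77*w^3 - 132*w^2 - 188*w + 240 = (w + 2)*(w^5 - 11*w^4 + 33*w^3 + 11*w^2 - 154*w + 120) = (w - 4)*(w + 2)*(w^4 - 7*w^3 + 5*w^2 + 31*w - 30) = (w - 5)*(w - 4)*(w + 2)*(w^3 - 2*w^2 - 5*w + 6) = (w - 5)*(w - 4)*(w + 2)^2*(w^2 - 4*w + 3) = (w - 5)*(w - 4)*(w - 3)*(w + 2)^2*(w - 1)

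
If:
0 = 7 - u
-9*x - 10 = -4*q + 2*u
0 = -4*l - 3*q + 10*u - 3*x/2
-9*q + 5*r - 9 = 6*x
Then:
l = 13 - 33*x/16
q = 9*x/4 + 6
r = 21*x/4 + 63/5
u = 7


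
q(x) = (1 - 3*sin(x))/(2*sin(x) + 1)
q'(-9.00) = 147.47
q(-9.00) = 12.72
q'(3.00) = 3.01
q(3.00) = 0.45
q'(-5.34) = -0.43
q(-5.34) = -0.55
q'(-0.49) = -1278.24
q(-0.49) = 41.05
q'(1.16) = -0.25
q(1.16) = -0.62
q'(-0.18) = -11.94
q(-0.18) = 2.39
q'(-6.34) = -6.35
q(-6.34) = 1.32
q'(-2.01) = 3.24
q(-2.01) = -4.59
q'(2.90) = 2.22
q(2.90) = 0.19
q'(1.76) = 0.11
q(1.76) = -0.66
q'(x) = -2*(1 - 3*sin(x))*cos(x)/(2*sin(x) + 1)^2 - 3*cos(x)/(2*sin(x) + 1) = -5*cos(x)/(2*sin(x) + 1)^2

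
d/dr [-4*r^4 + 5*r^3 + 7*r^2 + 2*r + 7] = -16*r^3 + 15*r^2 + 14*r + 2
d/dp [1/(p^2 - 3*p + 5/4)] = 16*(3 - 2*p)/(4*p^2 - 12*p + 5)^2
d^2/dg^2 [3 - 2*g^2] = -4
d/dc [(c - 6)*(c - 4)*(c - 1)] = 3*c^2 - 22*c + 34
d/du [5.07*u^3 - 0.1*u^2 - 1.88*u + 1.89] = 15.21*u^2 - 0.2*u - 1.88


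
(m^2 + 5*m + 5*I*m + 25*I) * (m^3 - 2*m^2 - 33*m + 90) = m^5 + 3*m^4 + 5*I*m^4 - 43*m^3 + 15*I*m^3 - 75*m^2 - 215*I*m^2 + 450*m - 375*I*m + 2250*I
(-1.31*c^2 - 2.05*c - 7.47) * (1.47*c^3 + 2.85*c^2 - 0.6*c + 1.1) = -1.9257*c^5 - 6.747*c^4 - 16.0374*c^3 - 21.5005*c^2 + 2.227*c - 8.217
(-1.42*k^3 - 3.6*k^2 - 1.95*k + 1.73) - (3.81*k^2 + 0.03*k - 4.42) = -1.42*k^3 - 7.41*k^2 - 1.98*k + 6.15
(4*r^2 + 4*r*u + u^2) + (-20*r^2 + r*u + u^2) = -16*r^2 + 5*r*u + 2*u^2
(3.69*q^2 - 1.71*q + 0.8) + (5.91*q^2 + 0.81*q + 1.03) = 9.6*q^2 - 0.9*q + 1.83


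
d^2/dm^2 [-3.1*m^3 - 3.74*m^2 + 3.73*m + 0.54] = -18.6*m - 7.48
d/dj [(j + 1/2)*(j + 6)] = 2*j + 13/2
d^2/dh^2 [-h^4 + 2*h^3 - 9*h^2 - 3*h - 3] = -12*h^2 + 12*h - 18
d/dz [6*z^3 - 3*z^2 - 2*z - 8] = 18*z^2 - 6*z - 2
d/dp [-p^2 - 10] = -2*p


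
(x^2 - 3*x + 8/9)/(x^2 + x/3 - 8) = (x - 1/3)/(x + 3)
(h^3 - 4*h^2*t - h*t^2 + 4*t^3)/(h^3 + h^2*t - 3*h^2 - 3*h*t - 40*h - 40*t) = (h^2 - 5*h*t + 4*t^2)/(h^2 - 3*h - 40)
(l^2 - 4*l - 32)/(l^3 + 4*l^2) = (l - 8)/l^2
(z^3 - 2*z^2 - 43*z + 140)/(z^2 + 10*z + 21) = (z^2 - 9*z + 20)/(z + 3)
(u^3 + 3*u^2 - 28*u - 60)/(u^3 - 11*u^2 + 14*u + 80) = (u + 6)/(u - 8)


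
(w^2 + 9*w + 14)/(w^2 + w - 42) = (w + 2)/(w - 6)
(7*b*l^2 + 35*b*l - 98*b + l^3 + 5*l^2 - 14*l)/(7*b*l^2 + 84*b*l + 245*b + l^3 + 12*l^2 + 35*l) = (l - 2)/(l + 5)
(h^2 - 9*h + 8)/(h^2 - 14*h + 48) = (h - 1)/(h - 6)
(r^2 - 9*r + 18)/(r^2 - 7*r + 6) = (r - 3)/(r - 1)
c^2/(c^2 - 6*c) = c/(c - 6)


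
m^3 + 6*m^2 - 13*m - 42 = (m - 3)*(m + 2)*(m + 7)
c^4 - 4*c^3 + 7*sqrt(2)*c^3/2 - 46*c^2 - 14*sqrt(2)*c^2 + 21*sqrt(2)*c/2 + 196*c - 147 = (c - 3)*(c - 1)*(c - 7*sqrt(2)/2)*(c + 7*sqrt(2))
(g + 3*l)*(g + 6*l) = g^2 + 9*g*l + 18*l^2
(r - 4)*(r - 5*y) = r^2 - 5*r*y - 4*r + 20*y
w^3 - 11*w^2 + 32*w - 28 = (w - 7)*(w - 2)^2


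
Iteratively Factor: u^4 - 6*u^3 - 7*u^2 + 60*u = (u - 4)*(u^3 - 2*u^2 - 15*u) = u*(u - 4)*(u^2 - 2*u - 15) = u*(u - 4)*(u + 3)*(u - 5)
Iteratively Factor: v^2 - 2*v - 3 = (v + 1)*(v - 3)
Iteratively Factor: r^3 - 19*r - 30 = (r + 3)*(r^2 - 3*r - 10) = (r - 5)*(r + 3)*(r + 2)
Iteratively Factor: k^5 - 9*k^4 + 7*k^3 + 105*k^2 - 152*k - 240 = (k - 4)*(k^4 - 5*k^3 - 13*k^2 + 53*k + 60) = (k - 4)^2*(k^3 - k^2 - 17*k - 15) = (k - 4)^2*(k + 1)*(k^2 - 2*k - 15) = (k - 5)*(k - 4)^2*(k + 1)*(k + 3)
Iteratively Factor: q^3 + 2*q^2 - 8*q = (q - 2)*(q^2 + 4*q) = (q - 2)*(q + 4)*(q)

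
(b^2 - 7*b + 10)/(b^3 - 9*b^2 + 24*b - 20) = 1/(b - 2)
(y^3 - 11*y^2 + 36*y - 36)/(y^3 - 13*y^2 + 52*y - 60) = (y - 3)/(y - 5)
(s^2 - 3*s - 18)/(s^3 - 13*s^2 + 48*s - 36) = (s + 3)/(s^2 - 7*s + 6)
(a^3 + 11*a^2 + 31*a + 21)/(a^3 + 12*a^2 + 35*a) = (a^2 + 4*a + 3)/(a*(a + 5))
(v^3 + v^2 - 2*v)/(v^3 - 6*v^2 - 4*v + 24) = v*(v - 1)/(v^2 - 8*v + 12)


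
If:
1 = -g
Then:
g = -1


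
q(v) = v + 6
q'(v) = 1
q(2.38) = 8.38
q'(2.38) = 1.00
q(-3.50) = 2.50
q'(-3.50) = 1.00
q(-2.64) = 3.36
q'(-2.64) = 1.00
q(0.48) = 6.48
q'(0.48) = 1.00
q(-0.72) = 5.28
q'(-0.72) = 1.00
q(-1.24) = 4.76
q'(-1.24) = 1.00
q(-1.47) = 4.53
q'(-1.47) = 1.00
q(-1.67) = 4.33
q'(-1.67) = 1.00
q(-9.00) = -3.00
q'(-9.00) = 1.00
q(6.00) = 12.00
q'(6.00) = 1.00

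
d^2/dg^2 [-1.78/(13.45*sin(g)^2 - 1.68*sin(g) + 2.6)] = (1288.0258*sin(g)^4 - 120.66264*sin(g)^3 - 2176.001228*sin(g)^2 + 249.10032*sin(g) + 114.445456)/(13.45*sin(g)^2 - 1.68*sin(g) + 2.6)^3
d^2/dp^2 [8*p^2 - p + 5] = 16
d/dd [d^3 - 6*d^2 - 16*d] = 3*d^2 - 12*d - 16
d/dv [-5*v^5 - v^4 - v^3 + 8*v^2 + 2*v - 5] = -25*v^4 - 4*v^3 - 3*v^2 + 16*v + 2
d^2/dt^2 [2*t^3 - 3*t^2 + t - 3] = 12*t - 6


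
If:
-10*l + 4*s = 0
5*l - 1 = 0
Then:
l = 1/5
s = 1/2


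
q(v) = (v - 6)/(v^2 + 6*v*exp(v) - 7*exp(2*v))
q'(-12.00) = -0.01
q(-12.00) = -0.13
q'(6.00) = 0.00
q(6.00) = 0.00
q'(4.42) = -0.00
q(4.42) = 0.00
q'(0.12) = -1.02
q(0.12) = 0.73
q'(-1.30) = -34.06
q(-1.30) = 7.64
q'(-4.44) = -0.20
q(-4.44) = -0.54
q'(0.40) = -0.80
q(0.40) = 0.47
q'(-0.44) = -1.72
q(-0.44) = 1.46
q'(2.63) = -0.01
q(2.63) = 0.00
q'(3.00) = -0.00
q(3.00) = 0.00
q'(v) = (v - 6)*(-6*v*exp(v) - 2*v + 14*exp(2*v) - 6*exp(v))/(v^2 + 6*v*exp(v) - 7*exp(2*v))^2 + 1/(v^2 + 6*v*exp(v) - 7*exp(2*v)) = (v^2 + 6*v*exp(v) - 2*(v - 6)*(3*v*exp(v) + v - 7*exp(2*v) + 3*exp(v)) - 7*exp(2*v))/(v^2 + 6*v*exp(v) - 7*exp(2*v))^2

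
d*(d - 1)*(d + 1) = d^3 - d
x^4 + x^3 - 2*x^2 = x^2*(x - 1)*(x + 2)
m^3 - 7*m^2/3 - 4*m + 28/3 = (m - 7/3)*(m - 2)*(m + 2)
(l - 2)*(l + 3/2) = l^2 - l/2 - 3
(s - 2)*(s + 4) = s^2 + 2*s - 8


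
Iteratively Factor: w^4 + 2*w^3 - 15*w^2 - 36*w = (w - 4)*(w^3 + 6*w^2 + 9*w) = (w - 4)*(w + 3)*(w^2 + 3*w) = w*(w - 4)*(w + 3)*(w + 3)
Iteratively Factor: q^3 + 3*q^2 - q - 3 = (q - 1)*(q^2 + 4*q + 3) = (q - 1)*(q + 3)*(q + 1)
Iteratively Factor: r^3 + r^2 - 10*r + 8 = (r - 1)*(r^2 + 2*r - 8) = (r - 2)*(r - 1)*(r + 4)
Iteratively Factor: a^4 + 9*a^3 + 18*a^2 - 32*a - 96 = (a + 4)*(a^3 + 5*a^2 - 2*a - 24) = (a + 4)^2*(a^2 + a - 6) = (a + 3)*(a + 4)^2*(a - 2)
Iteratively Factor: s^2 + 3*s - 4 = (s + 4)*(s - 1)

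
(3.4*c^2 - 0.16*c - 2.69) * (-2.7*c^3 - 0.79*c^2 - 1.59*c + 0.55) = -9.18*c^5 - 2.254*c^4 + 1.9834*c^3 + 4.2495*c^2 + 4.1891*c - 1.4795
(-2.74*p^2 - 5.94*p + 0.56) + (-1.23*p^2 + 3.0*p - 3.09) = -3.97*p^2 - 2.94*p - 2.53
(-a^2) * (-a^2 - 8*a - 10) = a^4 + 8*a^3 + 10*a^2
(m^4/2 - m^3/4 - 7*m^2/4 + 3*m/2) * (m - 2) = m^5/2 - 5*m^4/4 - 5*m^3/4 + 5*m^2 - 3*m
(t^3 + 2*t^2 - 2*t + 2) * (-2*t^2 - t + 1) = -2*t^5 - 5*t^4 + 3*t^3 - 4*t + 2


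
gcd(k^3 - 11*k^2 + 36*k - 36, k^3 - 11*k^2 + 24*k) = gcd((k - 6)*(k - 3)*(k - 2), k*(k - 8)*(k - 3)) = k - 3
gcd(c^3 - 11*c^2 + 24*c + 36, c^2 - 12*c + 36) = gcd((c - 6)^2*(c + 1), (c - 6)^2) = c^2 - 12*c + 36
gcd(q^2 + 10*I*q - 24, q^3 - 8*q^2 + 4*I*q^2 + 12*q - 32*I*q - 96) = q + 6*I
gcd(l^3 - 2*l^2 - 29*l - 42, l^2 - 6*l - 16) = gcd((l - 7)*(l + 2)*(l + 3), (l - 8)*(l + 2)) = l + 2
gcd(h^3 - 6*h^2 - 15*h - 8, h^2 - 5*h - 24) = h - 8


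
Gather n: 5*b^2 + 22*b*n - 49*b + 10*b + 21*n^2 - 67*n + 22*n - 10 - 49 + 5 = 5*b^2 - 39*b + 21*n^2 + n*(22*b - 45) - 54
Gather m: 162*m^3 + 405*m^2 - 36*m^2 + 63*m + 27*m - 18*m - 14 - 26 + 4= 162*m^3 + 369*m^2 + 72*m - 36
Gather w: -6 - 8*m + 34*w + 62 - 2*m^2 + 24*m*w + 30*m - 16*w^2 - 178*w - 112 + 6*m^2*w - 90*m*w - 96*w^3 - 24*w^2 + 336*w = -2*m^2 + 22*m - 96*w^3 - 40*w^2 + w*(6*m^2 - 66*m + 192) - 56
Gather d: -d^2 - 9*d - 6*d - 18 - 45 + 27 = -d^2 - 15*d - 36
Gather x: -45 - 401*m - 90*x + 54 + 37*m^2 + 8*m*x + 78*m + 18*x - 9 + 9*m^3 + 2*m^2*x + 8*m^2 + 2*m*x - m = 9*m^3 + 45*m^2 - 324*m + x*(2*m^2 + 10*m - 72)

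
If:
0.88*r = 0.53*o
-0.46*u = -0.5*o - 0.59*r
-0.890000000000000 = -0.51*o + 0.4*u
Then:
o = -3.81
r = -2.29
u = -7.08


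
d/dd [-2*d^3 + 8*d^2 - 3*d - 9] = -6*d^2 + 16*d - 3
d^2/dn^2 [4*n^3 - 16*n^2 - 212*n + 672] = 24*n - 32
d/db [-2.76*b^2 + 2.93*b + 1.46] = 2.93 - 5.52*b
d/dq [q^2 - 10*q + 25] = 2*q - 10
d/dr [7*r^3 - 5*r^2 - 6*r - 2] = 21*r^2 - 10*r - 6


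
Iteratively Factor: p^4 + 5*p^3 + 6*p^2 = (p)*(p^3 + 5*p^2 + 6*p) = p*(p + 3)*(p^2 + 2*p) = p^2*(p + 3)*(p + 2)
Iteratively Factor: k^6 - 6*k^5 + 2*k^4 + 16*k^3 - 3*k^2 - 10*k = (k)*(k^5 - 6*k^4 + 2*k^3 + 16*k^2 - 3*k - 10) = k*(k - 5)*(k^4 - k^3 - 3*k^2 + k + 2) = k*(k - 5)*(k - 1)*(k^3 - 3*k - 2) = k*(k - 5)*(k - 1)*(k + 1)*(k^2 - k - 2) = k*(k - 5)*(k - 2)*(k - 1)*(k + 1)*(k + 1)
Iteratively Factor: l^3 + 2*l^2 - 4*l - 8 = (l + 2)*(l^2 - 4) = (l + 2)^2*(l - 2)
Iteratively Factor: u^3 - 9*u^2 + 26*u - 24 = (u - 2)*(u^2 - 7*u + 12) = (u - 4)*(u - 2)*(u - 3)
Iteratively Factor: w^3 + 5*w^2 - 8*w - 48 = (w + 4)*(w^2 + w - 12) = (w - 3)*(w + 4)*(w + 4)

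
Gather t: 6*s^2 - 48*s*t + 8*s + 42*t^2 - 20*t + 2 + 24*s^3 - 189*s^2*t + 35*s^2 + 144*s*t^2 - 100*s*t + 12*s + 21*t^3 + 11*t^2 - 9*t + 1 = 24*s^3 + 41*s^2 + 20*s + 21*t^3 + t^2*(144*s + 53) + t*(-189*s^2 - 148*s - 29) + 3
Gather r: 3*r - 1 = 3*r - 1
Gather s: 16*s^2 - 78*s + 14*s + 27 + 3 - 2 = 16*s^2 - 64*s + 28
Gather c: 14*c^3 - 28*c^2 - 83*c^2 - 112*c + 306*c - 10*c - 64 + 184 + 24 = 14*c^3 - 111*c^2 + 184*c + 144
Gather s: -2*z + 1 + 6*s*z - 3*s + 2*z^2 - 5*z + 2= s*(6*z - 3) + 2*z^2 - 7*z + 3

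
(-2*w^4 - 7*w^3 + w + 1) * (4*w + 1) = -8*w^5 - 30*w^4 - 7*w^3 + 4*w^2 + 5*w + 1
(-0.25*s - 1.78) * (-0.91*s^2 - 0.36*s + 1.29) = 0.2275*s^3 + 1.7098*s^2 + 0.3183*s - 2.2962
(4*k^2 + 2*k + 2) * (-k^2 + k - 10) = -4*k^4 + 2*k^3 - 40*k^2 - 18*k - 20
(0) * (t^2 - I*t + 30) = 0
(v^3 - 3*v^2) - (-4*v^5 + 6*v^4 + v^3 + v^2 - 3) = 4*v^5 - 6*v^4 - 4*v^2 + 3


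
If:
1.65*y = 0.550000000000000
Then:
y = 0.33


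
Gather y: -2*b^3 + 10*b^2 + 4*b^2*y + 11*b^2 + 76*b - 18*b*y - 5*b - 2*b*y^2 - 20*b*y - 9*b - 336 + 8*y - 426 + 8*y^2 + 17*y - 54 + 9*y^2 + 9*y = -2*b^3 + 21*b^2 + 62*b + y^2*(17 - 2*b) + y*(4*b^2 - 38*b + 34) - 816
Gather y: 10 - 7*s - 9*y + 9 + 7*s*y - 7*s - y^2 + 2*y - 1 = -14*s - y^2 + y*(7*s - 7) + 18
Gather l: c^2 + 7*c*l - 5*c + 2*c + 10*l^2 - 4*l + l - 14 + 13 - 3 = c^2 - 3*c + 10*l^2 + l*(7*c - 3) - 4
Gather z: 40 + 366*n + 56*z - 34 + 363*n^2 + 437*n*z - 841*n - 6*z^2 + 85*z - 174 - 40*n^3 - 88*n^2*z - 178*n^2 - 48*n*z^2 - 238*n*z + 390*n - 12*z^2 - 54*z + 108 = -40*n^3 + 185*n^2 - 85*n + z^2*(-48*n - 18) + z*(-88*n^2 + 199*n + 87) - 60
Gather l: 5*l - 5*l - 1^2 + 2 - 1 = 0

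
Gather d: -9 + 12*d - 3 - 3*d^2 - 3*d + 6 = -3*d^2 + 9*d - 6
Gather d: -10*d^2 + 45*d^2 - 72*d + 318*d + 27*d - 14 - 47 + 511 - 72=35*d^2 + 273*d + 378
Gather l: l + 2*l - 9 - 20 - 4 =3*l - 33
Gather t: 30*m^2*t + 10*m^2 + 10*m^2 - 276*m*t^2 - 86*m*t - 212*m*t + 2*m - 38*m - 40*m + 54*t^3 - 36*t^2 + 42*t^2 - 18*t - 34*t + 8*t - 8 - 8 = 20*m^2 - 76*m + 54*t^3 + t^2*(6 - 276*m) + t*(30*m^2 - 298*m - 44) - 16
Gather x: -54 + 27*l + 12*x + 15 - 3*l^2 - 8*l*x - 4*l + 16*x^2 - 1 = -3*l^2 + 23*l + 16*x^2 + x*(12 - 8*l) - 40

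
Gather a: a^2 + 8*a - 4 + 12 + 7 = a^2 + 8*a + 15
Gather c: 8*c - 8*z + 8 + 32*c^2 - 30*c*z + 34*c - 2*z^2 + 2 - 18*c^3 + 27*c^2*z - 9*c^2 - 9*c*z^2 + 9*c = -18*c^3 + c^2*(27*z + 23) + c*(-9*z^2 - 30*z + 51) - 2*z^2 - 8*z + 10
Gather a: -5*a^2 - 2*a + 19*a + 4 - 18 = -5*a^2 + 17*a - 14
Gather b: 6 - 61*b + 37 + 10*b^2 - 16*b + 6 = 10*b^2 - 77*b + 49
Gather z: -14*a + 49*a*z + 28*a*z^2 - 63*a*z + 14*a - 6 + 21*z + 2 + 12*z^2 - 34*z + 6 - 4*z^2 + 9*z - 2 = z^2*(28*a + 8) + z*(-14*a - 4)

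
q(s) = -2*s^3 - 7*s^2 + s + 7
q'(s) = -6*s^2 - 14*s + 1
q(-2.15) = -7.63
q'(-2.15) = 3.36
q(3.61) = -174.71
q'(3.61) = -127.73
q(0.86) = 1.41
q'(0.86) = -15.48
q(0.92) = 0.44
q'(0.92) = -16.96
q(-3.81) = 12.19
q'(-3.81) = -32.76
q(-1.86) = -6.21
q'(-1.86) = 6.28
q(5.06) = -426.27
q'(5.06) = -223.46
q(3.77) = -195.89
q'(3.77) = -137.06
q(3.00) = -107.00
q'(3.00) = -95.00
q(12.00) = -4445.00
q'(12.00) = -1031.00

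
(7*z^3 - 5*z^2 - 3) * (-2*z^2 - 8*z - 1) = -14*z^5 - 46*z^4 + 33*z^3 + 11*z^2 + 24*z + 3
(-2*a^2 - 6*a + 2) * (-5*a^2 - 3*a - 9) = 10*a^4 + 36*a^3 + 26*a^2 + 48*a - 18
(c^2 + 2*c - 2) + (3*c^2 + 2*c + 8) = 4*c^2 + 4*c + 6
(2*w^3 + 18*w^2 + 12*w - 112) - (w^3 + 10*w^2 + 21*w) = w^3 + 8*w^2 - 9*w - 112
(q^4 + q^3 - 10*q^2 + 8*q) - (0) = q^4 + q^3 - 10*q^2 + 8*q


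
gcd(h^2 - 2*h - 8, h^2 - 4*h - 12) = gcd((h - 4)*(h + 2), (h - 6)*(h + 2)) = h + 2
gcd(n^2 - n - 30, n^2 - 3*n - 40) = n + 5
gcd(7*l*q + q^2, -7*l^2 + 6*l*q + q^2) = 7*l + q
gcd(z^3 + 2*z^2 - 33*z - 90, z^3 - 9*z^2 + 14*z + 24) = z - 6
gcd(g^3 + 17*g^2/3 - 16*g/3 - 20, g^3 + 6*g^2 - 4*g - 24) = g^2 + 4*g - 12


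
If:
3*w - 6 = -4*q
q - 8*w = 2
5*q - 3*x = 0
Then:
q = 54/35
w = -2/35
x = 18/7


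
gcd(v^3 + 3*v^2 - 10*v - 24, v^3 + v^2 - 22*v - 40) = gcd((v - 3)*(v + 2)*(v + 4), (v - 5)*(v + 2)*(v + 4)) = v^2 + 6*v + 8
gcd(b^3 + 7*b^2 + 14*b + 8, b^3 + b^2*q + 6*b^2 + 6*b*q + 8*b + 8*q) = b^2 + 6*b + 8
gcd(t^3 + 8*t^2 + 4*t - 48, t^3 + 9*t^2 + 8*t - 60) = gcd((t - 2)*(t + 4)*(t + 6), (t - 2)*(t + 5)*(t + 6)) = t^2 + 4*t - 12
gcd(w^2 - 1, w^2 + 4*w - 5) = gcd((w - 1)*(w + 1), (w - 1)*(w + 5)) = w - 1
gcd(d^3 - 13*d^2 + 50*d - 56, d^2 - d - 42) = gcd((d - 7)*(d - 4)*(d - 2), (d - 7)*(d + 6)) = d - 7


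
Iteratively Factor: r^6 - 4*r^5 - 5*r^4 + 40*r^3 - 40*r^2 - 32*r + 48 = (r - 2)*(r^5 - 2*r^4 - 9*r^3 + 22*r^2 + 4*r - 24) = (r - 2)^2*(r^4 - 9*r^2 + 4*r + 12) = (r - 2)^3*(r^3 + 2*r^2 - 5*r - 6) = (r - 2)^3*(r + 3)*(r^2 - r - 2) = (r - 2)^4*(r + 3)*(r + 1)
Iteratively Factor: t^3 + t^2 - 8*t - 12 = (t - 3)*(t^2 + 4*t + 4) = (t - 3)*(t + 2)*(t + 2)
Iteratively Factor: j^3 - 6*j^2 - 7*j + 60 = (j - 5)*(j^2 - j - 12) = (j - 5)*(j + 3)*(j - 4)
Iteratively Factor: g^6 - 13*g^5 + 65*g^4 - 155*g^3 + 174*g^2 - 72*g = (g - 1)*(g^5 - 12*g^4 + 53*g^3 - 102*g^2 + 72*g) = g*(g - 1)*(g^4 - 12*g^3 + 53*g^2 - 102*g + 72) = g*(g - 3)*(g - 1)*(g^3 - 9*g^2 + 26*g - 24) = g*(g - 3)*(g - 2)*(g - 1)*(g^2 - 7*g + 12) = g*(g - 3)^2*(g - 2)*(g - 1)*(g - 4)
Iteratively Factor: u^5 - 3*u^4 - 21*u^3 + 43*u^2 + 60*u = (u - 5)*(u^4 + 2*u^3 - 11*u^2 - 12*u) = (u - 5)*(u + 1)*(u^3 + u^2 - 12*u) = (u - 5)*(u + 1)*(u + 4)*(u^2 - 3*u) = (u - 5)*(u - 3)*(u + 1)*(u + 4)*(u)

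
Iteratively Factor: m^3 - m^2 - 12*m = (m + 3)*(m^2 - 4*m) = (m - 4)*(m + 3)*(m)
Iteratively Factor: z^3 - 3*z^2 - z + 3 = (z + 1)*(z^2 - 4*z + 3) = (z - 3)*(z + 1)*(z - 1)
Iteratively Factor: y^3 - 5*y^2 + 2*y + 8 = (y + 1)*(y^2 - 6*y + 8) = (y - 4)*(y + 1)*(y - 2)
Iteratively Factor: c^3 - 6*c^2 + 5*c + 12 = (c + 1)*(c^2 - 7*c + 12) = (c - 4)*(c + 1)*(c - 3)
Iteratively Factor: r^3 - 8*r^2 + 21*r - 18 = (r - 3)*(r^2 - 5*r + 6) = (r - 3)*(r - 2)*(r - 3)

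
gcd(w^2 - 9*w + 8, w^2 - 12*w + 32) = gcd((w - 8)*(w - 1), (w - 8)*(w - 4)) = w - 8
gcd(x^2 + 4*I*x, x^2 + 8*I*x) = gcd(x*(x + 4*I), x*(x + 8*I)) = x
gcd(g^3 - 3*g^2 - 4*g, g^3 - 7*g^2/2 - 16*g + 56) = g - 4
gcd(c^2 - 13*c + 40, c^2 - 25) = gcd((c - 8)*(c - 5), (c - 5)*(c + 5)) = c - 5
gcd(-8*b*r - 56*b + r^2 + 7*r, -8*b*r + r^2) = -8*b + r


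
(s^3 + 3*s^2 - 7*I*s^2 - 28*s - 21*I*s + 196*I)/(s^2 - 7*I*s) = s + 3 - 28/s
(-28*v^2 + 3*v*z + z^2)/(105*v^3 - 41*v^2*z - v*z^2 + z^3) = (-4*v + z)/(15*v^2 - 8*v*z + z^2)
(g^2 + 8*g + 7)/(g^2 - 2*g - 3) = (g + 7)/(g - 3)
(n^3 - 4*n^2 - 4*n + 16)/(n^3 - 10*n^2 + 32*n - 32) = (n + 2)/(n - 4)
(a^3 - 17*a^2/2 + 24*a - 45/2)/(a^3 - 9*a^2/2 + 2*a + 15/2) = (a - 3)/(a + 1)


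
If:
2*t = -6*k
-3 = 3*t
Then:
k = 1/3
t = -1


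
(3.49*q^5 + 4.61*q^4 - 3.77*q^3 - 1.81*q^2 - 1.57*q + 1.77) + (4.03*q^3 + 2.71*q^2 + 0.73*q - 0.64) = 3.49*q^5 + 4.61*q^4 + 0.26*q^3 + 0.9*q^2 - 0.84*q + 1.13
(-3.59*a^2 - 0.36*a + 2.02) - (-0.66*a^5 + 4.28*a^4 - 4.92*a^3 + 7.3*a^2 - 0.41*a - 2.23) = 0.66*a^5 - 4.28*a^4 + 4.92*a^3 - 10.89*a^2 + 0.05*a + 4.25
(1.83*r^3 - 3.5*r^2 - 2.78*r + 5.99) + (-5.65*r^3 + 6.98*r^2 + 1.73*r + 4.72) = -3.82*r^3 + 3.48*r^2 - 1.05*r + 10.71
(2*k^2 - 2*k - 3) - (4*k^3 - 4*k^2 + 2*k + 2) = -4*k^3 + 6*k^2 - 4*k - 5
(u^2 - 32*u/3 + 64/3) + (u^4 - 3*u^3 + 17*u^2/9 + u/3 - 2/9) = u^4 - 3*u^3 + 26*u^2/9 - 31*u/3 + 190/9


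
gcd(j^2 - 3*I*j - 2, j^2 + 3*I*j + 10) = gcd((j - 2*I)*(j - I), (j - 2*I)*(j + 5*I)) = j - 2*I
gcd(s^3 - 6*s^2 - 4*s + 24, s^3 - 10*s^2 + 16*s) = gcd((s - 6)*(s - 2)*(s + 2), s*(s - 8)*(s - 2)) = s - 2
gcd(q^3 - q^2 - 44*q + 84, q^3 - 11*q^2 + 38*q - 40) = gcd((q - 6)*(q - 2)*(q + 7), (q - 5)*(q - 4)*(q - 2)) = q - 2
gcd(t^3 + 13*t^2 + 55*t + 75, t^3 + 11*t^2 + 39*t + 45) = t^2 + 8*t + 15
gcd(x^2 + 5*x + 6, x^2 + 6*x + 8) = x + 2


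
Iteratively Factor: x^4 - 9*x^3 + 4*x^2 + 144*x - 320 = (x - 5)*(x^3 - 4*x^2 - 16*x + 64) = (x - 5)*(x - 4)*(x^2 - 16) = (x - 5)*(x - 4)*(x + 4)*(x - 4)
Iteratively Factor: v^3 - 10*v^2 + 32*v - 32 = (v - 2)*(v^2 - 8*v + 16) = (v - 4)*(v - 2)*(v - 4)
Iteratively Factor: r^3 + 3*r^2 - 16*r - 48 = (r - 4)*(r^2 + 7*r + 12) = (r - 4)*(r + 3)*(r + 4)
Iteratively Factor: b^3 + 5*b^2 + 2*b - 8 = (b + 4)*(b^2 + b - 2) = (b - 1)*(b + 4)*(b + 2)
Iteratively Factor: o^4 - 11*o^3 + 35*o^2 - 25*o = (o)*(o^3 - 11*o^2 + 35*o - 25) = o*(o - 5)*(o^2 - 6*o + 5) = o*(o - 5)^2*(o - 1)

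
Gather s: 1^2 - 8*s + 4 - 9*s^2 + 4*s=-9*s^2 - 4*s + 5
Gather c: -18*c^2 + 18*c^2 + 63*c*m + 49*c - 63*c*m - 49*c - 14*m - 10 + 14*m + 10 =0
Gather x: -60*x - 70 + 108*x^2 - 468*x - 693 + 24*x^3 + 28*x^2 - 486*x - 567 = 24*x^3 + 136*x^2 - 1014*x - 1330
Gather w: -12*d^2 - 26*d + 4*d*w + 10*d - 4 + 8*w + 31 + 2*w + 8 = -12*d^2 - 16*d + w*(4*d + 10) + 35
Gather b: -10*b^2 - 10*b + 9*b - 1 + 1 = -10*b^2 - b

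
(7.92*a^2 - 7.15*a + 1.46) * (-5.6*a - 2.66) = -44.352*a^3 + 18.9728*a^2 + 10.843*a - 3.8836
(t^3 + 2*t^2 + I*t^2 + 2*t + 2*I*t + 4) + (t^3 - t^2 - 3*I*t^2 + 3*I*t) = 2*t^3 + t^2 - 2*I*t^2 + 2*t + 5*I*t + 4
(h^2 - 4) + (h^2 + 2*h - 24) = 2*h^2 + 2*h - 28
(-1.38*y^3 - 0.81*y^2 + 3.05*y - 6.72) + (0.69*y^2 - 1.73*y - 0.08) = -1.38*y^3 - 0.12*y^2 + 1.32*y - 6.8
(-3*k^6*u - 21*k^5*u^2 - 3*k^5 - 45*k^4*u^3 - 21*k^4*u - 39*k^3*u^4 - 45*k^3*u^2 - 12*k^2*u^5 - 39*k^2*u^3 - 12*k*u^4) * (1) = -3*k^6*u - 21*k^5*u^2 - 3*k^5 - 45*k^4*u^3 - 21*k^4*u - 39*k^3*u^4 - 45*k^3*u^2 - 12*k^2*u^5 - 39*k^2*u^3 - 12*k*u^4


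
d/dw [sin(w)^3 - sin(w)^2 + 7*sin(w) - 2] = (3*sin(w)^2 - 2*sin(w) + 7)*cos(w)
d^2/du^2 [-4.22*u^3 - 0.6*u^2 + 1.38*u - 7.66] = -25.32*u - 1.2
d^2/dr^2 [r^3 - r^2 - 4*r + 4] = 6*r - 2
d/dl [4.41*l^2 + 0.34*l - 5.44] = 8.82*l + 0.34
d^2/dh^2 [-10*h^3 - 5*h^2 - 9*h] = -60*h - 10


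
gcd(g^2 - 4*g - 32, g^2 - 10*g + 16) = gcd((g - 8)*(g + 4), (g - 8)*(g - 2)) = g - 8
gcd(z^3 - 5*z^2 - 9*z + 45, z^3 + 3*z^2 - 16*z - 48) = z + 3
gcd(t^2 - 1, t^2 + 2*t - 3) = t - 1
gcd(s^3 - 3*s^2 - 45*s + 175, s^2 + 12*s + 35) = s + 7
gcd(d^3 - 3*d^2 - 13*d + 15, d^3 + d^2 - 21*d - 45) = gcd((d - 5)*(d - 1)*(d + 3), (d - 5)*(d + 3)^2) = d^2 - 2*d - 15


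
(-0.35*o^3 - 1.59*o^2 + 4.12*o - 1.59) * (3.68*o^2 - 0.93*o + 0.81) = -1.288*o^5 - 5.5257*o^4 + 16.3568*o^3 - 10.9707*o^2 + 4.8159*o - 1.2879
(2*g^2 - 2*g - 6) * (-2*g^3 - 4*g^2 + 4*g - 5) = -4*g^5 - 4*g^4 + 28*g^3 + 6*g^2 - 14*g + 30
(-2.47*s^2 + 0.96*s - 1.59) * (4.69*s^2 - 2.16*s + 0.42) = -11.5843*s^4 + 9.8376*s^3 - 10.5681*s^2 + 3.8376*s - 0.6678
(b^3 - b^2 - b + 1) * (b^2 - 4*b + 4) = b^5 - 5*b^4 + 7*b^3 + b^2 - 8*b + 4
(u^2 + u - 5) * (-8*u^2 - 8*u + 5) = -8*u^4 - 16*u^3 + 37*u^2 + 45*u - 25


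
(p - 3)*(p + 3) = p^2 - 9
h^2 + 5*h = h*(h + 5)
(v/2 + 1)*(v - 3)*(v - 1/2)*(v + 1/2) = v^4/2 - v^3/2 - 25*v^2/8 + v/8 + 3/4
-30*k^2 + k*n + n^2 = (-5*k + n)*(6*k + n)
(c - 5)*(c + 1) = c^2 - 4*c - 5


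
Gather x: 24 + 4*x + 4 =4*x + 28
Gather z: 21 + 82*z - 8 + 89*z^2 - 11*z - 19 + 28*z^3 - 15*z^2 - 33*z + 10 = 28*z^3 + 74*z^2 + 38*z + 4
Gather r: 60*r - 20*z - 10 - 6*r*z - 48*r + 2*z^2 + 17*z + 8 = r*(12 - 6*z) + 2*z^2 - 3*z - 2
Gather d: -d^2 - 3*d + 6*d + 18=-d^2 + 3*d + 18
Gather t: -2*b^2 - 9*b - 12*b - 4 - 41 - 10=-2*b^2 - 21*b - 55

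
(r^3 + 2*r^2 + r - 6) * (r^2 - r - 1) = r^5 + r^4 - 2*r^3 - 9*r^2 + 5*r + 6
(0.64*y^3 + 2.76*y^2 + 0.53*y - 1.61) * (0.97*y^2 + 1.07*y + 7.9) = 0.6208*y^5 + 3.362*y^4 + 8.5233*y^3 + 20.8094*y^2 + 2.4643*y - 12.719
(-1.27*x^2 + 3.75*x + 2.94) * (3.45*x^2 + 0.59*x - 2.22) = -4.3815*x^4 + 12.1882*x^3 + 15.1749*x^2 - 6.5904*x - 6.5268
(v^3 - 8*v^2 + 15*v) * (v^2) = v^5 - 8*v^4 + 15*v^3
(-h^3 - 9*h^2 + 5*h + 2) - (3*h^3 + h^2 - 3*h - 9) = -4*h^3 - 10*h^2 + 8*h + 11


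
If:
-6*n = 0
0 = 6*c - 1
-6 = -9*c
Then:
No Solution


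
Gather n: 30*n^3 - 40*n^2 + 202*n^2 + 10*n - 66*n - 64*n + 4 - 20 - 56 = 30*n^3 + 162*n^2 - 120*n - 72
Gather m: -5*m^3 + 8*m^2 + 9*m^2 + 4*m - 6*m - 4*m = -5*m^3 + 17*m^2 - 6*m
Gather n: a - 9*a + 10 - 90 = -8*a - 80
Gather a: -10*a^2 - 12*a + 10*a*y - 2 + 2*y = -10*a^2 + a*(10*y - 12) + 2*y - 2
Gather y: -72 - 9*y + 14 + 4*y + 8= -5*y - 50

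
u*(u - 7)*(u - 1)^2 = u^4 - 9*u^3 + 15*u^2 - 7*u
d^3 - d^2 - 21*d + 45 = (d - 3)^2*(d + 5)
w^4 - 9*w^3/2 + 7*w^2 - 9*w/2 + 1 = (w - 2)*(w - 1)^2*(w - 1/2)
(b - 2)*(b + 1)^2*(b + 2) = b^4 + 2*b^3 - 3*b^2 - 8*b - 4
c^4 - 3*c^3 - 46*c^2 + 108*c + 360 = (c - 6)*(c - 5)*(c + 2)*(c + 6)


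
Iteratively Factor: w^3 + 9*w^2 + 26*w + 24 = (w + 3)*(w^2 + 6*w + 8) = (w + 3)*(w + 4)*(w + 2)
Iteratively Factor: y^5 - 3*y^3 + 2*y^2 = (y)*(y^4 - 3*y^2 + 2*y) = y^2*(y^3 - 3*y + 2) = y^2*(y - 1)*(y^2 + y - 2) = y^2*(y - 1)*(y + 2)*(y - 1)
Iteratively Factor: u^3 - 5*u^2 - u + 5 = (u - 1)*(u^2 - 4*u - 5) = (u - 5)*(u - 1)*(u + 1)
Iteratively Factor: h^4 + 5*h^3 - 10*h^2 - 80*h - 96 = (h + 4)*(h^3 + h^2 - 14*h - 24) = (h - 4)*(h + 4)*(h^2 + 5*h + 6) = (h - 4)*(h + 2)*(h + 4)*(h + 3)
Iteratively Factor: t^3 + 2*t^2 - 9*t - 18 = (t + 2)*(t^2 - 9) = (t - 3)*(t + 2)*(t + 3)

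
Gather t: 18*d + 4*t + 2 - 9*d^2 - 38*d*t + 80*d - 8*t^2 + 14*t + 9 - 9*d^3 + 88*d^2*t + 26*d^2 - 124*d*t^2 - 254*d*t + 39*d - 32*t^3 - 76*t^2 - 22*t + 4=-9*d^3 + 17*d^2 + 137*d - 32*t^3 + t^2*(-124*d - 84) + t*(88*d^2 - 292*d - 4) + 15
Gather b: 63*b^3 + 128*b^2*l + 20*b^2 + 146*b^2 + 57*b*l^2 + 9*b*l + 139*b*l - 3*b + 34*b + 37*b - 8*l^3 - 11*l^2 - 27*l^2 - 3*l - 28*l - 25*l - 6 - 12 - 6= 63*b^3 + b^2*(128*l + 166) + b*(57*l^2 + 148*l + 68) - 8*l^3 - 38*l^2 - 56*l - 24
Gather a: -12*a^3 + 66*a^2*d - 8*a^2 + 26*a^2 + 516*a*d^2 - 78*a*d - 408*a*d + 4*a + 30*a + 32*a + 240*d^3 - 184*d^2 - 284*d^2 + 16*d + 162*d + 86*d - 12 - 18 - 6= -12*a^3 + a^2*(66*d + 18) + a*(516*d^2 - 486*d + 66) + 240*d^3 - 468*d^2 + 264*d - 36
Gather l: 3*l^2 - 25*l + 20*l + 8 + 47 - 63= 3*l^2 - 5*l - 8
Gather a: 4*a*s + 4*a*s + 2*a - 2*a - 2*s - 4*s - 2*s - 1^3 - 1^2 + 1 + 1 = 8*a*s - 8*s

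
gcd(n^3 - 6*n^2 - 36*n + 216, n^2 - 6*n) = n - 6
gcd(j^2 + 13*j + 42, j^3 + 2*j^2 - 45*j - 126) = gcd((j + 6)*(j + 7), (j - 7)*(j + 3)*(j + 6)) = j + 6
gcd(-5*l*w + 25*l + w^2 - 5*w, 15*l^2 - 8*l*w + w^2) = -5*l + w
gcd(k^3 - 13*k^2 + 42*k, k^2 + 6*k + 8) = 1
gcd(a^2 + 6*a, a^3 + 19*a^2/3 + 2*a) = a^2 + 6*a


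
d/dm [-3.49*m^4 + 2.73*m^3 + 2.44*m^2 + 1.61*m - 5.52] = -13.96*m^3 + 8.19*m^2 + 4.88*m + 1.61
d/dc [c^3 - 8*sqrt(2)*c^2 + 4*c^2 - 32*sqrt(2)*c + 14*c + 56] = 3*c^2 - 16*sqrt(2)*c + 8*c - 32*sqrt(2) + 14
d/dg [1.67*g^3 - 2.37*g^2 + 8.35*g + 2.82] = 5.01*g^2 - 4.74*g + 8.35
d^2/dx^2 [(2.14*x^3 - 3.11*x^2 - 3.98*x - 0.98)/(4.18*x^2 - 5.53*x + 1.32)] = (-175.587168*x^3 - 93.50616*x^2 + 290.051256*x - 118.066612)/(73.034632*x^6 - 289.867116*x^5 + 452.67519*x^4 - 352.186345*x^3 + 142.95006*x^2 - 28.906416*x + 2.299968)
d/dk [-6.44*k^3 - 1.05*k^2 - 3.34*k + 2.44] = -19.32*k^2 - 2.1*k - 3.34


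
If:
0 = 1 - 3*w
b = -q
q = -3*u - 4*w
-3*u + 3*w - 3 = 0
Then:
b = -2/3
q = 2/3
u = -2/3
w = 1/3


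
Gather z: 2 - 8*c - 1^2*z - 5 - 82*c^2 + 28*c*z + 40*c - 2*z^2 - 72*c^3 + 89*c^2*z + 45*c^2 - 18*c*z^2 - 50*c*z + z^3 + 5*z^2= -72*c^3 - 37*c^2 + 32*c + z^3 + z^2*(3 - 18*c) + z*(89*c^2 - 22*c - 1) - 3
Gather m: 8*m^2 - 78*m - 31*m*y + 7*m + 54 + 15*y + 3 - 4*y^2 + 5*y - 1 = 8*m^2 + m*(-31*y - 71) - 4*y^2 + 20*y + 56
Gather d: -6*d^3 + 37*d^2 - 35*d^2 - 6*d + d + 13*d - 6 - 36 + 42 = -6*d^3 + 2*d^2 + 8*d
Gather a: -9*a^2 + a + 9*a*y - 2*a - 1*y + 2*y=-9*a^2 + a*(9*y - 1) + y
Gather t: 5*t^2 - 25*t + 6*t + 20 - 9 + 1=5*t^2 - 19*t + 12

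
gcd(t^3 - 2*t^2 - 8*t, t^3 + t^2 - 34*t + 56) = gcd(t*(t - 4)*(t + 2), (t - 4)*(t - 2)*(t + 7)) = t - 4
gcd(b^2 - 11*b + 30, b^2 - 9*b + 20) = b - 5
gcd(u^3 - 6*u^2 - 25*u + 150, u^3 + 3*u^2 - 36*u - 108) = u - 6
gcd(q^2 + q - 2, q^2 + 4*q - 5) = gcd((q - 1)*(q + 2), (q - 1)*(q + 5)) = q - 1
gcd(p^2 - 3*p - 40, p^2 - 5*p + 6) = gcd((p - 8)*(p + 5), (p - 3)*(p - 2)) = 1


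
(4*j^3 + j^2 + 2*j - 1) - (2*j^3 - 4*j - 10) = 2*j^3 + j^2 + 6*j + 9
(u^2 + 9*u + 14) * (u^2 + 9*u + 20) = u^4 + 18*u^3 + 115*u^2 + 306*u + 280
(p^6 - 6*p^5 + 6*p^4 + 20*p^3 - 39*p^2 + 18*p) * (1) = p^6 - 6*p^5 + 6*p^4 + 20*p^3 - 39*p^2 + 18*p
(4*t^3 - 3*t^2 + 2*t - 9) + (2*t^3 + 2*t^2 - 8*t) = 6*t^3 - t^2 - 6*t - 9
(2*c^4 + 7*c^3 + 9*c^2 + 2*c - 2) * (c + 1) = 2*c^5 + 9*c^4 + 16*c^3 + 11*c^2 - 2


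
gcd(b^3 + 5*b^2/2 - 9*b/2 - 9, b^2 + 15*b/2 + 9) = b + 3/2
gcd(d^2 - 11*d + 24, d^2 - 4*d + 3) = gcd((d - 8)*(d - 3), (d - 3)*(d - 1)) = d - 3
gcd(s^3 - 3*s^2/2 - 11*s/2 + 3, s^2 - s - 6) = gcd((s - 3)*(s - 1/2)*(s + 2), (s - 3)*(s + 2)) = s^2 - s - 6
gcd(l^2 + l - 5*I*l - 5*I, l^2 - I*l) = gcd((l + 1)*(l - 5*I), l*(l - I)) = 1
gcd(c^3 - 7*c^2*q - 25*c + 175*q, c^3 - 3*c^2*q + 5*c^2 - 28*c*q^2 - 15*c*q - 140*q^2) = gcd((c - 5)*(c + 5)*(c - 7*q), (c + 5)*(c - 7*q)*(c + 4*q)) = -c^2 + 7*c*q - 5*c + 35*q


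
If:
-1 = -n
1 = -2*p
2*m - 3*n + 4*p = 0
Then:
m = 5/2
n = 1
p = -1/2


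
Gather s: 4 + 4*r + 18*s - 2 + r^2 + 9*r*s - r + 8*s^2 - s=r^2 + 3*r + 8*s^2 + s*(9*r + 17) + 2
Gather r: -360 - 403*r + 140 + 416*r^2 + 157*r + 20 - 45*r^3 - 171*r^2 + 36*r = -45*r^3 + 245*r^2 - 210*r - 200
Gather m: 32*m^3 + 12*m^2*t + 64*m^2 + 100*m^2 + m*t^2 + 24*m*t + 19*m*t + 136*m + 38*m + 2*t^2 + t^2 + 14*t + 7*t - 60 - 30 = 32*m^3 + m^2*(12*t + 164) + m*(t^2 + 43*t + 174) + 3*t^2 + 21*t - 90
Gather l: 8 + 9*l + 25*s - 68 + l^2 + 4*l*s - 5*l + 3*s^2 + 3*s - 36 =l^2 + l*(4*s + 4) + 3*s^2 + 28*s - 96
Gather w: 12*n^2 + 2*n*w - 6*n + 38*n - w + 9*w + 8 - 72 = 12*n^2 + 32*n + w*(2*n + 8) - 64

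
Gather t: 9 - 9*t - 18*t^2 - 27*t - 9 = -18*t^2 - 36*t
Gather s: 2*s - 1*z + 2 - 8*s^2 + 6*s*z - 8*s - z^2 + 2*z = -8*s^2 + s*(6*z - 6) - z^2 + z + 2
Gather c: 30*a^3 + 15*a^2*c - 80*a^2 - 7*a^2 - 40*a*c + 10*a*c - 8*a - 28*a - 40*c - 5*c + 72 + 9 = 30*a^3 - 87*a^2 - 36*a + c*(15*a^2 - 30*a - 45) + 81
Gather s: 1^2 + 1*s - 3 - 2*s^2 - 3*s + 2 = -2*s^2 - 2*s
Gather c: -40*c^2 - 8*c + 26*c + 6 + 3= -40*c^2 + 18*c + 9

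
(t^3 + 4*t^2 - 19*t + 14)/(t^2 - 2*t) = t + 6 - 7/t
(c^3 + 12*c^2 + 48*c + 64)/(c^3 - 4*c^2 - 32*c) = (c^2 + 8*c + 16)/(c*(c - 8))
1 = 1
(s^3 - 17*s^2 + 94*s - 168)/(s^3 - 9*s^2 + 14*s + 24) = (s - 7)/(s + 1)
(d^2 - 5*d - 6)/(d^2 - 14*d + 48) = (d + 1)/(d - 8)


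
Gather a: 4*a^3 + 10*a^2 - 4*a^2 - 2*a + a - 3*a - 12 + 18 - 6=4*a^3 + 6*a^2 - 4*a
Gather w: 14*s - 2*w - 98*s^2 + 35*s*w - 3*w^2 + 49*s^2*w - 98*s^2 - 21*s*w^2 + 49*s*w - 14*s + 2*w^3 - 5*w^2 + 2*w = -196*s^2 + 2*w^3 + w^2*(-21*s - 8) + w*(49*s^2 + 84*s)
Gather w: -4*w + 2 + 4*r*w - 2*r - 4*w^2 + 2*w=-2*r - 4*w^2 + w*(4*r - 2) + 2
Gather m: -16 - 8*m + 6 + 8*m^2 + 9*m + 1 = 8*m^2 + m - 9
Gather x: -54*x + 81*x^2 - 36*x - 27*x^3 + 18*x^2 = -27*x^3 + 99*x^2 - 90*x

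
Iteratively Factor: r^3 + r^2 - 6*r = (r)*(r^2 + r - 6) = r*(r + 3)*(r - 2)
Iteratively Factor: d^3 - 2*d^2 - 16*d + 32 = (d + 4)*(d^2 - 6*d + 8) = (d - 2)*(d + 4)*(d - 4)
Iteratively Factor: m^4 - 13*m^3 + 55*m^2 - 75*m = (m - 5)*(m^3 - 8*m^2 + 15*m) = m*(m - 5)*(m^2 - 8*m + 15) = m*(m - 5)*(m - 3)*(m - 5)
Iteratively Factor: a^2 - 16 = (a + 4)*(a - 4)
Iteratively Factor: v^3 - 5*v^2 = (v - 5)*(v^2) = v*(v - 5)*(v)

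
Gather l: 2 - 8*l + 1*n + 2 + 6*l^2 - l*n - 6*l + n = 6*l^2 + l*(-n - 14) + 2*n + 4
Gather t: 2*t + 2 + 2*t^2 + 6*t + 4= 2*t^2 + 8*t + 6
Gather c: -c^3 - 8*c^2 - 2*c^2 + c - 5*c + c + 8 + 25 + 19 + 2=-c^3 - 10*c^2 - 3*c + 54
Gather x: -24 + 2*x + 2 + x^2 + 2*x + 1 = x^2 + 4*x - 21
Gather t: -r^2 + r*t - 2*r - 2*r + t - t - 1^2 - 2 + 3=-r^2 + r*t - 4*r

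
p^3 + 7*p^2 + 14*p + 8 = (p + 1)*(p + 2)*(p + 4)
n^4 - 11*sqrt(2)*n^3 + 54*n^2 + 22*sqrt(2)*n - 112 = (n - 7*sqrt(2))*(n - 4*sqrt(2))*(n - sqrt(2))*(n + sqrt(2))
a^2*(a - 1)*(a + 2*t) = a^4 + 2*a^3*t - a^3 - 2*a^2*t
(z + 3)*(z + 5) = z^2 + 8*z + 15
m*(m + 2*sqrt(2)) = m^2 + 2*sqrt(2)*m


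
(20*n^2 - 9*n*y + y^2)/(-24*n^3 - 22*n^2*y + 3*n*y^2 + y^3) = (-5*n + y)/(6*n^2 + 7*n*y + y^2)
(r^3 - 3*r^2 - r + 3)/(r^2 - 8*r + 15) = (r^2 - 1)/(r - 5)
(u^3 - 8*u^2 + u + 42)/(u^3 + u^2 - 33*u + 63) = (u^2 - 5*u - 14)/(u^2 + 4*u - 21)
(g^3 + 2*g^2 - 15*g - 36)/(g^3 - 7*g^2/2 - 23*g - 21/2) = 2*(g^2 - g - 12)/(2*g^2 - 13*g - 7)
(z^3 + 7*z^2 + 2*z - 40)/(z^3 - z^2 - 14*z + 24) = (z + 5)/(z - 3)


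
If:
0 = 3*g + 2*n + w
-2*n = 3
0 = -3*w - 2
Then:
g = 11/9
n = -3/2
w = -2/3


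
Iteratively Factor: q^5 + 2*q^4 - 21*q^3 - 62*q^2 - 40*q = (q)*(q^4 + 2*q^3 - 21*q^2 - 62*q - 40) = q*(q + 2)*(q^3 - 21*q - 20) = q*(q + 2)*(q + 4)*(q^2 - 4*q - 5) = q*(q + 1)*(q + 2)*(q + 4)*(q - 5)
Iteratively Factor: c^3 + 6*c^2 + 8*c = (c)*(c^2 + 6*c + 8) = c*(c + 2)*(c + 4)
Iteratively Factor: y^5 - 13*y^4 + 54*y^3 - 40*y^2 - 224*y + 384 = (y - 3)*(y^4 - 10*y^3 + 24*y^2 + 32*y - 128) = (y - 4)*(y - 3)*(y^3 - 6*y^2 + 32) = (y - 4)^2*(y - 3)*(y^2 - 2*y - 8) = (y - 4)^2*(y - 3)*(y + 2)*(y - 4)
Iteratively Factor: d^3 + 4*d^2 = (d)*(d^2 + 4*d) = d^2*(d + 4)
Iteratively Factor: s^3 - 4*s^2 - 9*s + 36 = (s - 3)*(s^2 - s - 12) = (s - 4)*(s - 3)*(s + 3)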